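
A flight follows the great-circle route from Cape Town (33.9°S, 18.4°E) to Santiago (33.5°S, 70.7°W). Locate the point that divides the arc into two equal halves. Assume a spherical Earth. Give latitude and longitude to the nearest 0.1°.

Convert each endpoint to a unit vector on the sphere (x = cos φ cos λ, y = cos φ sin λ, z = sin φ).
The central angle between the endpoints is δ = arccos(p₁·p₂) ≈ 1.246 rad (71.4°).
Interpolate at f = 1/2 with slerp weights a = sin((1−f)δ)/sin δ ≈ 0.616, b = sin(fδ)/sin δ ≈ 0.616.
p = a·p₁ + b·p₂ ≈ (0.655, -0.323, -0.683); φ = arcsin(p_z) ≈ -43.10°, λ = atan2(p_y, p_x) ≈ -26.28°.

≈ 43.1°S, 26.3°W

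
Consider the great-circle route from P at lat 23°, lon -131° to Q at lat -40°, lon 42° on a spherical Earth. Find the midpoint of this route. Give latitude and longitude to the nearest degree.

≈ lat -54°, lon -101°

Convert each endpoint to a unit vector on the sphere (x = cos φ cos λ, y = cos φ sin λ, z = sin φ).
The central angle between the endpoints is δ = arccos(p₁·p₂) ≈ 2.827 rad (162.0°).
Interpolate at f = 1/2 with slerp weights a = sin((1−f)δ)/sin δ ≈ 3.196, b = sin(fδ)/sin δ ≈ 3.196.
p = a·p₁ + b·p₂ ≈ (-0.111, -0.582, -0.806); φ = arcsin(p_z) ≈ -53.66°, λ = atan2(p_y, p_x) ≈ -100.76°.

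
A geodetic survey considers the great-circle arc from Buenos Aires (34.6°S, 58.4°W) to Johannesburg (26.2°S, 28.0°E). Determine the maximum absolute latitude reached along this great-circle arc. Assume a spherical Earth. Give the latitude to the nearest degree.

The great circle lies in the plane with unit normal n̂ = (p₁ × p₂)/|p₁ × p₂|.
Here n̂_z ≈ +0.772; the vertex latitude is φ_max = arccos|n̂_z| ≈ 39.5°.
Check via Clairaut: cos φ_max = |cos φ₁| · sin C = cos(34.6°)·sin(110.3°) ≈ 0.772, again giving ≈ 39.5°.

≈ 39°S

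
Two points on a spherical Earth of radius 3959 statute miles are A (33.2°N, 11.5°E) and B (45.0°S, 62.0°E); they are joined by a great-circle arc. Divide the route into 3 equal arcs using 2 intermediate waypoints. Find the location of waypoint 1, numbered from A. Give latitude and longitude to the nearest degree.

≈ (7°N, 28°E)

Convert each endpoint to a unit vector on the sphere (x = cos φ cos λ, y = cos φ sin λ, z = sin φ).
The central angle between the endpoints is δ = arccos(p₁·p₂) ≈ 1.582 rad (90.6°).
Interpolate at f = 1/3 with slerp weights a = sin((1−f)δ)/sin δ ≈ 0.870, b = sin(fδ)/sin δ ≈ 0.503.
p = a·p₁ + b·p₂ ≈ (0.880, 0.459, 0.120); φ = arcsin(p_z) ≈ 6.92°, λ = atan2(p_y, p_x) ≈ 27.55°.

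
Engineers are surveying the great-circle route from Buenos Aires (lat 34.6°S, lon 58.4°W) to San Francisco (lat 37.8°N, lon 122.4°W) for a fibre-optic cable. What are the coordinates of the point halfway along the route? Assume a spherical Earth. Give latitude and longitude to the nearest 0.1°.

Convert each endpoint to a unit vector on the sphere (x = cos φ cos λ, y = cos φ sin λ, z = sin φ).
The central angle between the endpoints is δ = arccos(p₁·p₂) ≈ 1.634 rad (93.6°).
Interpolate at f = 1/2 with slerp weights a = sin((1−f)δ)/sin δ ≈ 0.730, b = sin(fδ)/sin δ ≈ 0.730.
p = a·p₁ + b·p₂ ≈ (0.006, -0.999, 0.033); φ = arcsin(p_z) ≈ 1.89°, λ = atan2(p_y, p_x) ≈ -89.67°.

≈ lat 1.9°N, lon 89.7°W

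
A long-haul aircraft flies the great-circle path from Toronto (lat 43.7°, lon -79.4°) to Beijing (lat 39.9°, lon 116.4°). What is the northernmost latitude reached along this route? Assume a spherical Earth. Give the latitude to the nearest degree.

The great circle lies in the plane with unit normal n̂ = (p₁ × p₂)/|p₁ × p₂|.
Here n̂_z ≈ -0.152; the vertex latitude is φ_max = arccos|n̂_z| ≈ 81.3°.

≈ 81°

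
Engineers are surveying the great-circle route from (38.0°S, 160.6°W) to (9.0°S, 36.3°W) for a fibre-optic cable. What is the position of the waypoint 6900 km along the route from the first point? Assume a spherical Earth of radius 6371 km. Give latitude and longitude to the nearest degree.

≈ (39°S, 78°W)

Write both endpoints as unit vectors p₁, p₂ with components (cos φ cos λ, cos φ sin λ, sin φ).
The central angle between the endpoints is δ = arccos(p₁·p₂) ≈ 1.920 rad (110.0°). The total great-circle distance is δ·R ≈ 1.920 × 6371 ≈ 12233 km, so the target fraction is f = 6900/12233 ≈ 0.564.
Interpolate at f ≈ 0.564 with slerp weights a = sin((1−f)δ)/sin δ ≈ 0.790, b = sin(fδ)/sin δ ≈ 0.940.
p = a·p₁ + b·p₂ ≈ (0.161, -0.757, -0.634); φ = arcsin(p_z) ≈ -39.33°, λ = atan2(p_y, p_x) ≈ -78.00°.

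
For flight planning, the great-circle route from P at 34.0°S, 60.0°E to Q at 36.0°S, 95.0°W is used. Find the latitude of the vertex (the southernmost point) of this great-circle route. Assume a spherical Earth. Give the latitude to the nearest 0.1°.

≈ 72.8°S

The great circle lies in the plane with unit normal n̂ = (p₁ × p₂)/|p₁ × p₂|.
Here n̂_z ≈ -0.295; the vertex latitude is φ_max = arccos|n̂_z| ≈ 72.8°.
Check via Clairaut: cos φ_max = |cos φ₁| · sin C = cos(34.0°)·sin(159.1°) ≈ 0.295, again giving ≈ 72.8°.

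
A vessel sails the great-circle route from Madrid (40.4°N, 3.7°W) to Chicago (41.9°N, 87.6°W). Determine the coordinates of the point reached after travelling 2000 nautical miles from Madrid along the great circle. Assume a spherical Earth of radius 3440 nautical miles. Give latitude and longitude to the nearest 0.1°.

From cos δ = sin φ₁ sin φ₂ + cos φ₁ cos φ₂ cos Δλ, the central angle is δ ≈ 1.055 rad (60.5°). The total great-circle distance is δ·R ≈ 1.055 × 3440 ≈ 3630 nmi, so the target fraction is f = 2000/3630 ≈ 0.551.
Interpolate at f ≈ 0.551 with slerp weights a = sin((1−f)δ)/sin δ ≈ 0.524, b = sin(fδ)/sin δ ≈ 0.631.
p = a·p₁ + b·p₂ ≈ (0.418, -0.495, 0.761); φ = arcsin(p_z) ≈ 49.59°, λ = atan2(p_y, p_x) ≈ -49.82°.

≈ (49.6°N, 49.8°W)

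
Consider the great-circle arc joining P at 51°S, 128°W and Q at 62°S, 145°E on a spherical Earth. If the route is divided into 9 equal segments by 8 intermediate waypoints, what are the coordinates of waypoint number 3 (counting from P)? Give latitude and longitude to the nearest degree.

From cos δ = sin φ₁ sin φ₂ + cos φ₁ cos φ₂ cos Δλ, the central angle is δ ≈ 0.793 rad (45.4°).
Interpolate at f = 3/9 with slerp weights a = sin((1−f)δ)/sin δ ≈ 0.708, b = sin(fδ)/sin δ ≈ 0.367.
p = a·p₁ + b·p₂ ≈ (-0.415, -0.252, -0.874); φ = arcsin(p_z) ≈ -60.92°, λ = atan2(p_y, p_x) ≈ -148.72°.

≈ 61°S, 149°W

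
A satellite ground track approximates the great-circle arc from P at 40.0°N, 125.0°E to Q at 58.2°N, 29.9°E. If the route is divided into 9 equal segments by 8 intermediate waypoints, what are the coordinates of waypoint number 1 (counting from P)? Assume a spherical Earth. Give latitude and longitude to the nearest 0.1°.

Write both endpoints as unit vectors p₁, p₂ with components (cos φ cos λ, cos φ sin λ, sin φ).
The central angle between the endpoints is δ = arccos(p₁·p₂) ≈ 1.035 rad (59.3°).
Interpolate at f = 1/9 with slerp weights a = sin((1−f)δ)/sin δ ≈ 0.925, b = sin(fδ)/sin δ ≈ 0.133.
p = a·p₁ + b·p₂ ≈ (-0.346, 0.616, 0.708); φ = arcsin(p_z) ≈ 45.09°, λ = atan2(p_y, p_x) ≈ 119.31°.

≈ 45.1°N, 119.3°E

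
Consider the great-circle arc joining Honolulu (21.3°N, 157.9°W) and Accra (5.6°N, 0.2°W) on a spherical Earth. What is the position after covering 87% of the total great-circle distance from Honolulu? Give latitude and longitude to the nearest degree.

The haversine formula gives a central angle δ ≈ 2.536 rad (145.3°) between the endpoints.
Interpolate at f = 0.87 with slerp weights a = sin((1−f)δ)/sin δ ≈ 0.569, b = sin(fδ)/sin δ ≈ 1.414.
p = a·p₁ + b·p₂ ≈ (0.916, -0.204, 0.345); φ = arcsin(p_z) ≈ 20.17°, λ = atan2(p_y, p_x) ≈ -12.58°.

≈ (20°N, 13°W)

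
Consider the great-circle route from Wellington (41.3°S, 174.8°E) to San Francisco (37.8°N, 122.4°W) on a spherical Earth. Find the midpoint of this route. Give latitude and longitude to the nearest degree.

≈ (2°S, 153°W)

Write both endpoints as unit vectors p₁, p₂ with components (cos φ cos λ, cos φ sin λ, sin φ).
The central angle between the endpoints is δ = arccos(p₁·p₂) ≈ 1.704 rad (97.7°).
Interpolate at f = 1/2 with slerp weights a = sin((1−f)δ)/sin δ ≈ 0.759, b = sin(fδ)/sin δ ≈ 0.759.
p = a·p₁ + b·p₂ ≈ (-0.890, -0.455, -0.036); φ = arcsin(p_z) ≈ -2.05°, λ = atan2(p_y, p_x) ≈ -152.92°.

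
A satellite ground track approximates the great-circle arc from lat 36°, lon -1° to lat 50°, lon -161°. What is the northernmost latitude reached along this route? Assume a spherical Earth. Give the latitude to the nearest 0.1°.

≈ 79.7°

The great circle lies in the plane with unit normal n̂ = (p₁ × p₂)/|p₁ × p₂|.
Here n̂_z ≈ -0.178; the vertex latitude is φ_max = arccos|n̂_z| ≈ 79.7°.
Check via Clairaut: cos φ_max = |cos φ₁| · sin C = cos(36.0°)·sin(12.7°) ≈ 0.178, again giving ≈ 79.7°.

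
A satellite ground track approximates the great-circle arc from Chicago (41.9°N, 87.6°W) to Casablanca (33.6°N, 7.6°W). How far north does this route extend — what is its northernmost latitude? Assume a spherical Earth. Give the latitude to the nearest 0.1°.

≈ 46.0°N

The great circle lies in the plane with unit normal n̂ = (p₁ × p₂)/|p₁ × p₂|.
Here n̂_z ≈ +0.695; the vertex latitude is φ_max = arccos|n̂_z| ≈ 46.0°.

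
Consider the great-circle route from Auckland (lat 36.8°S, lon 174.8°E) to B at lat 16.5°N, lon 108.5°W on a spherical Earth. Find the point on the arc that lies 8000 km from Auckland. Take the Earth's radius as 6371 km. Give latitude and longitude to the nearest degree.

≈ lat 5°N, lon 122°W

Write both endpoints as unit vectors p₁, p₂ with components (cos φ cos λ, cos φ sin λ, sin φ).
The central angle between the endpoints is δ = arccos(p₁·p₂) ≈ 1.564 rad (89.6°). The total great-circle distance is δ·R ≈ 1.564 × 6371 ≈ 9966 km, so the target fraction is f = 8000/9966 ≈ 0.803.
Interpolate at f ≈ 0.803 with slerp weights a = sin((1−f)δ)/sin δ ≈ 0.304, b = sin(fδ)/sin δ ≈ 0.951.
p = a·p₁ + b·p₂ ≈ (-0.531, -0.842, 0.088); φ = arcsin(p_z) ≈ 5.05°, λ = atan2(p_y, p_x) ≈ -122.25°.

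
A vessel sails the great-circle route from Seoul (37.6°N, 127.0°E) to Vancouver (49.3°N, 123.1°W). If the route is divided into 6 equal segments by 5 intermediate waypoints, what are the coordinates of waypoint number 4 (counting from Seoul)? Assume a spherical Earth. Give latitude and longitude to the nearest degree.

Write both endpoints as unit vectors p₁, p₂ with components (cos φ cos λ, cos φ sin λ, sin φ).
The central angle between the endpoints is δ = arccos(p₁·p₂) ≈ 1.280 rad (73.3°).
Interpolate at f = 4/6 with slerp weights a = sin((1−f)δ)/sin δ ≈ 0.432, b = sin(fδ)/sin δ ≈ 0.786.
p = a·p₁ + b·p₂ ≈ (-0.486, -0.156, 0.860); φ = arcsin(p_z) ≈ 59.30°, λ = atan2(p_y, p_x) ≈ -162.17°.

≈ 59°N, 162°W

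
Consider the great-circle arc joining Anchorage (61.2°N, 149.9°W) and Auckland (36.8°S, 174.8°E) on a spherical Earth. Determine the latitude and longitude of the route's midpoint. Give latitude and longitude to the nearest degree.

Write both endpoints as unit vectors p₁, p₂ with components (cos φ cos λ, cos φ sin λ, sin φ).
The central angle between the endpoints is δ = arccos(p₁·p₂) ≈ 1.782 rad (102.1°).
Interpolate at f = 1/2 with slerp weights a = sin((1−f)δ)/sin δ ≈ 0.796, b = sin(fδ)/sin δ ≈ 0.796.
p = a·p₁ + b·p₂ ≈ (-0.966, -0.134, 0.221); φ = arcsin(p_z) ≈ 12.74°, λ = atan2(p_y, p_x) ≈ -172.07°.

≈ 13°N, 172°W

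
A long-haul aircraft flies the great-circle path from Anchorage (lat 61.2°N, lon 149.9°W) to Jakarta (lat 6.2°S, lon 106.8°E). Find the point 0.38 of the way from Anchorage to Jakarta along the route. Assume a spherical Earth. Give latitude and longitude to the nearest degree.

Write both endpoints as unit vectors p₁, p₂ with components (cos φ cos λ, cos φ sin λ, sin φ).
The central angle between the endpoints is δ = arccos(p₁·p₂) ≈ 1.777 rad (101.8°).
Interpolate at f = 0.38 with slerp weights a = sin((1−f)δ)/sin δ ≈ 0.911, b = sin(fδ)/sin δ ≈ 0.639.
p = a·p₁ + b·p₂ ≈ (-0.563, 0.388, 0.730); φ = arcsin(p_z) ≈ 46.86°, λ = atan2(p_y, p_x) ≈ 145.47°.

≈ lat 47°N, lon 145°E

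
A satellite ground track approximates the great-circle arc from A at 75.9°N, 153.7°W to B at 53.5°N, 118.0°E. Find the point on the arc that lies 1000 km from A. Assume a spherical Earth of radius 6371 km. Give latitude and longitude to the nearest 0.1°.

≈ 75.7°N, 169.1°E

Convert each endpoint to a unit vector on the sphere (x = cos φ cos λ, y = cos φ sin λ, z = sin φ).
The central angle between the endpoints is δ = arccos(p₁·p₂) ≈ 0.670 rad (38.4°). The total great-circle distance is δ·R ≈ 0.670 × 6371 ≈ 4267 km, so the target fraction is f = 1000/4267 ≈ 0.234.
Interpolate at f ≈ 0.234 with slerp weights a = sin((1−f)δ)/sin δ ≈ 0.790, b = sin(fδ)/sin δ ≈ 0.252.
p = a·p₁ + b·p₂ ≈ (-0.243, 0.047, 0.969); φ = arcsin(p_z) ≈ 75.68°, λ = atan2(p_y, p_x) ≈ 169.07°.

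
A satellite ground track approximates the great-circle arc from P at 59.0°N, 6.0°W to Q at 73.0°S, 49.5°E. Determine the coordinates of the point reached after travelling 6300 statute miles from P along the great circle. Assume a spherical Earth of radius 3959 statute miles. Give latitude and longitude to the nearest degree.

≈ 30°S, 18°E

Convert each endpoint to a unit vector on the sphere (x = cos φ cos λ, y = cos φ sin λ, z = sin φ).
The central angle between the endpoints is δ = arccos(p₁·p₂) ≈ 2.396 rad (137.3°). The total great-circle distance is δ·R ≈ 2.396 × 3959 ≈ 9484 mi, so the target fraction is f = 6300/9484 ≈ 0.664.
Interpolate at f ≈ 0.664 with slerp weights a = sin((1−f)δ)/sin δ ≈ 1.061, b = sin(fδ)/sin δ ≈ 1.473.
p = a·p₁ + b·p₂ ≈ (0.823, 0.270, -0.499); φ = arcsin(p_z) ≈ -29.93°, λ = atan2(p_y, p_x) ≈ 18.18°.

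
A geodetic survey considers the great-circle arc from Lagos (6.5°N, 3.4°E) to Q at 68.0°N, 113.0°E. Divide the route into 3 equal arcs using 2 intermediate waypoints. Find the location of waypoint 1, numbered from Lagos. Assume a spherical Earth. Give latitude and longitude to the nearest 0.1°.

From cos δ = sin φ₁ sin φ₂ + cos φ₁ cos φ₂ cos Δλ, the central angle is δ ≈ 1.591 rad (91.1°).
Interpolate at f = 1/3 with slerp weights a = sin((1−f)δ)/sin δ ≈ 0.873, b = sin(fδ)/sin δ ≈ 0.506.
p = a·p₁ + b·p₂ ≈ (0.792, 0.226, 0.568); φ = arcsin(p_z) ≈ 34.60°, λ = atan2(p_y, p_x) ≈ 15.92°.

≈ 34.6°N, 15.9°E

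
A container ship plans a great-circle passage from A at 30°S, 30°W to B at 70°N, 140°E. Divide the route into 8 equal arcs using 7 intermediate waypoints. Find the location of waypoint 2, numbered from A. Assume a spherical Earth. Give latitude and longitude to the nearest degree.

Write both endpoints as unit vectors p₁, p₂ with components (cos φ cos λ, cos φ sin λ, sin φ).
The central angle between the endpoints is δ = arccos(p₁·p₂) ≈ 2.436 rad (139.6°).
Interpolate at f = 2/8 with slerp weights a = sin((1−f)δ)/sin δ ≈ 1.492, b = sin(fδ)/sin δ ≈ 0.883.
p = a·p₁ + b·p₂ ≈ (0.888, -0.452, 0.083); φ = arcsin(p_z) ≈ 4.78°, λ = atan2(p_y, p_x) ≈ -26.98°.

≈ 5°N, 27°W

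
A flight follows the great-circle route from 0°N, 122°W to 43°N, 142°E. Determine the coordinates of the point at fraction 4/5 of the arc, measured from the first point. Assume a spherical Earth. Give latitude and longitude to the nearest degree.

≈ 41°N, 168°E

The haversine formula gives a central angle δ ≈ 1.647 rad (94.4°) between the endpoints.
Interpolate at f = 4/5 with slerp weights a = sin((1−f)δ)/sin δ ≈ 0.324, b = sin(fδ)/sin δ ≈ 0.971.
p = a·p₁ + b·p₂ ≈ (-0.732, 0.162, 0.662); φ = arcsin(p_z) ≈ 41.47°, λ = atan2(p_y, p_x) ≈ 167.51°.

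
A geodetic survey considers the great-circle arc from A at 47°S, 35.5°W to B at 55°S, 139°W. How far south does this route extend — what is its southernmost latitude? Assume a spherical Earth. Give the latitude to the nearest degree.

≈ 64°S

The great circle lies in the plane with unit normal n̂ = (p₁ × p₂)/|p₁ × p₂|.
Here n̂_z ≈ -0.442; the vertex latitude is φ_max = arccos|n̂_z| ≈ 63.8°.
Check via Clairaut: cos φ_max = |cos φ₁| · sin C = cos(47.0°)·sin(139.7°) ≈ 0.442, again giving ≈ 63.8°.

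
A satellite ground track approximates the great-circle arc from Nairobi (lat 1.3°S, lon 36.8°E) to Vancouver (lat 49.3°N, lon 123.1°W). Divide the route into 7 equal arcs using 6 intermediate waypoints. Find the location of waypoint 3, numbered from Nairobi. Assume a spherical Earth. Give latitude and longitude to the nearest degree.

Write both endpoints as unit vectors p₁, p₂ with components (cos φ cos λ, cos φ sin λ, sin φ).
The central angle between the endpoints is δ = arccos(p₁·p₂) ≈ 2.252 rad (129.0°).
Interpolate at f = 3/7 with slerp weights a = sin((1−f)δ)/sin δ ≈ 1.235, b = sin(fδ)/sin δ ≈ 1.058.
p = a·p₁ + b·p₂ ≈ (0.612, 0.162, 0.774); φ = arcsin(p_z) ≈ 50.71°, λ = atan2(p_y, p_x) ≈ 14.81°.

≈ lat 51°N, lon 15°E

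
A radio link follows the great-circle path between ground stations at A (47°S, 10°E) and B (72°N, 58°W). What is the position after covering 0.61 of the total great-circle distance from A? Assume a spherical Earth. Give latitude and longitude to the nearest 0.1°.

Write both endpoints as unit vectors p₁, p₂ with components (cos φ cos λ, cos φ sin λ, sin φ).
The central angle between the endpoints is δ = arccos(p₁·p₂) ≈ 2.235 rad (128.1°).
Interpolate at f = 0.61 with slerp weights a = sin((1−f)δ)/sin δ ≈ 0.972, b = sin(fδ)/sin δ ≈ 1.243.
p = a·p₁ + b·p₂ ≈ (0.857, -0.211, 0.471); φ = arcsin(p_z) ≈ 28.11°, λ = atan2(p_y, p_x) ≈ -13.81°.

≈ (28.1°N, 13.8°W)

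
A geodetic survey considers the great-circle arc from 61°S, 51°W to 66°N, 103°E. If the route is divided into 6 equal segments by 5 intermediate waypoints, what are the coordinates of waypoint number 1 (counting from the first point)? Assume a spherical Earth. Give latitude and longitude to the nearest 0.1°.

≈ 40.1°S, 20.8°W

Convert each endpoint to a unit vector on the sphere (x = cos φ cos λ, y = cos φ sin λ, z = sin φ).
The central angle between the endpoints is δ = arccos(p₁·p₂) ≈ 2.923 rad (167.5°).
Interpolate at f = 1/6 with slerp weights a = sin((1−f)δ)/sin δ ≈ 2.993, b = sin(fδ)/sin δ ≈ 2.160.
p = a·p₁ + b·p₂ ≈ (0.715, -0.271, -0.644); φ = arcsin(p_z) ≈ -40.08°, λ = atan2(p_y, p_x) ≈ -20.77°.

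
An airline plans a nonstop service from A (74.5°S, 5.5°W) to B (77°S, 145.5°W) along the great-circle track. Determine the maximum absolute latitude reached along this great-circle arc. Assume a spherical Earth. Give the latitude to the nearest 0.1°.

The great circle lies in the plane with unit normal n̂ = (p₁ × p₂)/|p₁ × p₂|.
Here n̂_z ≈ -0.086; the vertex latitude is φ_max = arccos|n̂_z| ≈ 85.1°.
Check via Clairaut: cos φ_max = |cos φ₁| · sin C = cos(74.5°)·sin(161.3°) ≈ 0.086, again giving ≈ 85.1°.

≈ 85.1°S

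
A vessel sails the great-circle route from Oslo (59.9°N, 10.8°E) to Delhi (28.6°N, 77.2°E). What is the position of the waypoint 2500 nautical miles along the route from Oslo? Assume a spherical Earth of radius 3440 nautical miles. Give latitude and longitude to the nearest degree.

Write both endpoints as unit vectors p₁, p₂ with components (cos φ cos λ, cos φ sin λ, sin φ).
The central angle between the endpoints is δ = arccos(p₁·p₂) ≈ 0.939 rad (53.8°). The total great-circle distance is δ·R ≈ 0.939 × 3440 ≈ 3231 nmi, so the target fraction is f = 2500/3231 ≈ 0.774.
Interpolate at f ≈ 0.774 with slerp weights a = sin((1−f)δ)/sin δ ≈ 0.261, b = sin(fδ)/sin δ ≈ 0.823.
p = a·p₁ + b·p₂ ≈ (0.289, 0.729, 0.620); φ = arcsin(p_z) ≈ 38.33°, λ = atan2(p_y, p_x) ≈ 68.40°.

≈ 38°N, 68°E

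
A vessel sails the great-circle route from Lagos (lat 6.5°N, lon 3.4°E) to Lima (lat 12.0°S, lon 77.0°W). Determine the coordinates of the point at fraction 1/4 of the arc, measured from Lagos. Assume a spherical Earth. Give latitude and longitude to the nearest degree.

≈ lat 2°N, lon 17°W

Write both endpoints as unit vectors p₁, p₂ with components (cos φ cos λ, cos φ sin λ, sin φ).
The central angle between the endpoints is δ = arccos(p₁·p₂) ≈ 1.432 rad (82.0°).
Interpolate at f = 1/4 with slerp weights a = sin((1−f)δ)/sin δ ≈ 0.888, b = sin(fδ)/sin δ ≈ 0.354.
p = a·p₁ + b·p₂ ≈ (0.958, -0.285, 0.027); φ = arcsin(p_z) ≈ 1.54°, λ = atan2(p_y, p_x) ≈ -16.56°.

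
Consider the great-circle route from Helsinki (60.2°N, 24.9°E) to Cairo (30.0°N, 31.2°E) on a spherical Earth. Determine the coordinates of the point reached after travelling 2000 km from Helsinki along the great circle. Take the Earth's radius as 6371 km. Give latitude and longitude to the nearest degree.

≈ 42°N, 29°E

The haversine formula gives a central angle δ ≈ 0.532 rad (30.5°) between the endpoints. The total great-circle distance is δ·R ≈ 0.532 × 6371 ≈ 3391 km, so the target fraction is f = 2000/3391 ≈ 0.590.
Interpolate at f ≈ 0.590 with slerp weights a = sin((1−f)δ)/sin δ ≈ 0.427, b = sin(fδ)/sin δ ≈ 0.609.
p = a·p₁ + b·p₂ ≈ (0.643, 0.362, 0.675); φ = arcsin(p_z) ≈ 42.42°, λ = atan2(p_y, p_x) ≈ 29.39°.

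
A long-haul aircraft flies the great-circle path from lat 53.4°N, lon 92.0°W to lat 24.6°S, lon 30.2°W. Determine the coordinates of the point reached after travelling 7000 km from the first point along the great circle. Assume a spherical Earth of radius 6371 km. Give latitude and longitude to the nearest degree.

The haversine formula gives a central angle δ ≈ 1.649 rad (94.5°) between the endpoints. The total great-circle distance is δ·R ≈ 1.649 × 6371 ≈ 10505 km, so the target fraction is f = 7000/10505 ≈ 0.666.
Interpolate at f ≈ 0.666 with slerp weights a = sin((1−f)δ)/sin δ ≈ 0.524, b = sin(fδ)/sin δ ≈ 0.893.
p = a·p₁ + b·p₂ ≈ (0.691, -0.721, 0.049); φ = arcsin(p_z) ≈ 2.82°, λ = atan2(p_y, p_x) ≈ -46.22°.

≈ lat 3°N, lon 46°W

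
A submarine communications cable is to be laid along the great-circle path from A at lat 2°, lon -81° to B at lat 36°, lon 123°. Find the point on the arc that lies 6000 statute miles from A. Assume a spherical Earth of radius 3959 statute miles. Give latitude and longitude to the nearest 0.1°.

From cos δ = sin φ₁ sin φ₂ + cos φ₁ cos φ₂ cos Δλ, the central angle is δ ≈ 2.372 rad (135.9°). The total great-circle distance is δ·R ≈ 2.372 × 3959 ≈ 9390 mi, so the target fraction is f = 6000/9390 ≈ 0.639.
Interpolate at f ≈ 0.639 with slerp weights a = sin((1−f)δ)/sin δ ≈ 1.086, b = sin(fδ)/sin δ ≈ 1.435.
p = a·p₁ + b·p₂ ≈ (-0.462, -0.098, 0.881); φ = arcsin(p_z) ≈ 61.79°, λ = atan2(p_y, p_x) ≈ -168.03°.

≈ lat 61.8°, lon -168.0°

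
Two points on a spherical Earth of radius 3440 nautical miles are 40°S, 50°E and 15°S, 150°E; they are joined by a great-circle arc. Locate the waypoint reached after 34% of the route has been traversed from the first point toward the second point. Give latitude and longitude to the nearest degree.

≈ 42°S, 90°E

Convert each endpoint to a unit vector on the sphere (x = cos φ cos λ, y = cos φ sin λ, z = sin φ).
The central angle between the endpoints is δ = arccos(p₁·p₂) ≈ 1.533 rad (87.8°).
Interpolate at f = 0.34 with slerp weights a = sin((1−f)δ)/sin δ ≈ 0.848, b = sin(fδ)/sin δ ≈ 0.498.
p = a·p₁ + b·p₂ ≈ (0.001, 0.738, -0.674); φ = arcsin(p_z) ≈ -42.40°, λ = atan2(p_y, p_x) ≈ 89.93°.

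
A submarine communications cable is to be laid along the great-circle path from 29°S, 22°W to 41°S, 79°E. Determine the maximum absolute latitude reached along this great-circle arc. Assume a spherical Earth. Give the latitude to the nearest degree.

The great circle lies in the plane with unit normal n̂ = (p₁ × p₂)/|p₁ × p₂|.
Here n̂_z ≈ +0.660; the vertex latitude is φ_max = arccos|n̂_z| ≈ 48.7°.
Check via Clairaut: cos φ_max = |cos φ₁| · sin C = cos(29.0°)·sin(131.0°) ≈ 0.660, again giving ≈ 48.7°.

≈ 49°S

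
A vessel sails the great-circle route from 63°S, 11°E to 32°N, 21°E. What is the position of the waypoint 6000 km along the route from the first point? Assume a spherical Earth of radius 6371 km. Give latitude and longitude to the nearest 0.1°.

≈ 9.3°S, 18.0°E

The haversine formula gives a central angle δ ≈ 1.664 rad (95.3°) between the endpoints. The total great-circle distance is δ·R ≈ 1.664 × 6371 ≈ 10601 km, so the target fraction is f = 6000/10601 ≈ 0.566.
Interpolate at f ≈ 0.566 with slerp weights a = sin((1−f)δ)/sin δ ≈ 0.664, b = sin(fδ)/sin δ ≈ 0.812.
p = a·p₁ + b·p₂ ≈ (0.939, 0.304, -0.161); φ = arcsin(p_z) ≈ -9.28°, λ = atan2(p_y, p_x) ≈ 17.96°.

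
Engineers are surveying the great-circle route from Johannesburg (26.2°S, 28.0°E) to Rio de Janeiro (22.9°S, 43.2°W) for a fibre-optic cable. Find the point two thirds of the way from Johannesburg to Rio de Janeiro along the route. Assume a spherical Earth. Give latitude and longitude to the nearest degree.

Convert each endpoint to a unit vector on the sphere (x = cos φ cos λ, y = cos φ sin λ, z = sin φ).
The central angle between the endpoints is δ = arccos(p₁·p₂) ≈ 1.117 rad (64.0°).
Interpolate at f = 2/3 with slerp weights a = sin((1−f)δ)/sin δ ≈ 0.405, b = sin(fδ)/sin δ ≈ 0.754.
p = a·p₁ + b·p₂ ≈ (0.827, -0.305, -0.472); φ = arcsin(p_z) ≈ -28.17°, λ = atan2(p_y, p_x) ≈ -20.24°.

≈ (28°S, 20°W)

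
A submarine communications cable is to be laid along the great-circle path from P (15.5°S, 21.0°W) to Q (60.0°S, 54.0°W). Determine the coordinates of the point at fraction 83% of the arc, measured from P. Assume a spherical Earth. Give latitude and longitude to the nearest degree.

≈ (53°S, 44°W)

Write both endpoints as unit vectors p₁, p₂ with components (cos φ cos λ, cos φ sin λ, sin φ).
The central angle between the endpoints is δ = arccos(p₁·p₂) ≈ 0.882 rad (50.5°).
Interpolate at f = 0.83 with slerp weights a = sin((1−f)δ)/sin δ ≈ 0.193, b = sin(fδ)/sin δ ≈ 0.866.
p = a·p₁ + b·p₂ ≈ (0.429, -0.417, -0.802); φ = arcsin(p_z) ≈ -53.28°, λ = atan2(p_y, p_x) ≈ -44.22°.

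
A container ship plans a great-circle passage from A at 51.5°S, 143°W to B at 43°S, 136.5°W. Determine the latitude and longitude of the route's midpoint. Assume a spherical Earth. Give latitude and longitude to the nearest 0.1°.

≈ 47.3°S, 139.5°W

From cos δ = sin φ₁ sin φ₂ + cos φ₁ cos φ₂ cos Δλ, the central angle is δ ≈ 0.167 rad (9.6°).
Interpolate at f = 1/2 with slerp weights a = sin((1−f)δ)/sin δ ≈ 0.502, b = sin(fδ)/sin δ ≈ 0.502.
p = a·p₁ + b·p₂ ≈ (-0.516, -0.441, -0.735); φ = arcsin(p_z) ≈ -47.30°, λ = atan2(p_y, p_x) ≈ -139.49°.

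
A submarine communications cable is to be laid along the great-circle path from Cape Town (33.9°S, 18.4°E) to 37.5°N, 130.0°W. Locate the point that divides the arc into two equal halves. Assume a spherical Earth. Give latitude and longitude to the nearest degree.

≈ 7°N, 51°W

The haversine formula gives a central angle δ ≈ 2.691 rad (154.2°) between the endpoints.
Interpolate at f = 1/2 with slerp weights a = sin((1−f)δ)/sin δ ≈ 2.240, b = sin(fδ)/sin δ ≈ 2.240.
p = a·p₁ + b·p₂ ≈ (0.622, -0.775, 0.114); φ = arcsin(p_z) ≈ 6.56°, λ = atan2(p_y, p_x) ≈ -51.24°.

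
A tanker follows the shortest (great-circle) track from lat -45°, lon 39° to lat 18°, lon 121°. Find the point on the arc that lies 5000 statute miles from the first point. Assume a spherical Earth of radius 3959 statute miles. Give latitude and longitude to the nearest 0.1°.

≈ lat -0.1°, lon 103.8°

Convert each endpoint to a unit vector on the sphere (x = cos φ cos λ, y = cos φ sin λ, z = sin φ).
The central angle between the endpoints is δ = arccos(p₁·p₂) ≈ 1.696 rad (97.2°). The total great-circle distance is δ·R ≈ 1.696 × 3959 ≈ 6715 mi, so the target fraction is f = 5000/6715 ≈ 0.745.
Interpolate at f ≈ 0.745 with slerp weights a = sin((1−f)δ)/sin δ ≈ 0.423, b = sin(fδ)/sin δ ≈ 0.961.
p = a·p₁ + b·p₂ ≈ (-0.238, 0.971, -0.002); φ = arcsin(p_z) ≈ -0.13°, λ = atan2(p_y, p_x) ≈ 103.77°.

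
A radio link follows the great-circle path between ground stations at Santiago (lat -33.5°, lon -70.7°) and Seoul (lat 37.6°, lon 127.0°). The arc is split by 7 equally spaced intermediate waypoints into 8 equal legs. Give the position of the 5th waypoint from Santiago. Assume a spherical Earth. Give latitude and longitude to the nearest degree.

Write both endpoints as unit vectors p₁, p₂ with components (cos φ cos λ, cos φ sin λ, sin φ).
The central angle between the endpoints is δ = arccos(p₁·p₂) ≈ 2.881 rad (165.1°).
Interpolate at f = 5/8 with slerp weights a = sin((1−f)δ)/sin δ ≈ 3.420, b = sin(fδ)/sin δ ≈ 3.775.
p = a·p₁ + b·p₂ ≈ (-0.858, -0.303, 0.416); φ = arcsin(p_z) ≈ 24.58°, λ = atan2(p_y, p_x) ≈ -160.56°.

≈ lat 25°, lon -161°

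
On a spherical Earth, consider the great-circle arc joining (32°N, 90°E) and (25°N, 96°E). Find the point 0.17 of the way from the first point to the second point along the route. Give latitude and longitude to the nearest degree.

≈ (31°N, 91°E)

From cos δ = sin φ₁ sin φ₂ + cos φ₁ cos φ₂ cos Δλ, the central angle is δ ≈ 0.153 rad (8.8°).
Interpolate at f = 0.17 with slerp weights a = sin((1−f)δ)/sin δ ≈ 0.831, b = sin(fδ)/sin δ ≈ 0.171.
p = a·p₁ + b·p₂ ≈ (-0.016, 0.859, 0.512); φ = arcsin(p_z) ≈ 30.83°, λ = atan2(p_y, p_x) ≈ 91.08°.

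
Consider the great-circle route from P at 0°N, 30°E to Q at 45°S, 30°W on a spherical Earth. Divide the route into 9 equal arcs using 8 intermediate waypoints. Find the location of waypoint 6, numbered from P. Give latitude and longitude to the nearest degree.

≈ 33°S, 4°W

Convert each endpoint to a unit vector on the sphere (x = cos φ cos λ, y = cos φ sin λ, z = sin φ).
The central angle between the endpoints is δ = arccos(p₁·p₂) ≈ 1.209 rad (69.3°).
Interpolate at f = 6/9 with slerp weights a = sin((1−f)δ)/sin δ ≈ 0.419, b = sin(fδ)/sin δ ≈ 0.772.
p = a·p₁ + b·p₂ ≈ (0.836, -0.063, -0.546); φ = arcsin(p_z) ≈ -33.06°, λ = atan2(p_y, p_x) ≈ -4.32°.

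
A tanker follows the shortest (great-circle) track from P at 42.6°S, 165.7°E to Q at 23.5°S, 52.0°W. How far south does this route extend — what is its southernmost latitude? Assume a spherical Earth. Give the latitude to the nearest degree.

≈ 65°S

The great circle lies in the plane with unit normal n̂ = (p₁ × p₂)/|p₁ × p₂|.
Here n̂_z ≈ +0.428; the vertex latitude is φ_max = arccos|n̂_z| ≈ 64.7°.
Check via Clairaut: cos φ_max = |cos φ₁| · sin C = cos(42.6°)·sin(144.4°) ≈ 0.428, again giving ≈ 64.7°.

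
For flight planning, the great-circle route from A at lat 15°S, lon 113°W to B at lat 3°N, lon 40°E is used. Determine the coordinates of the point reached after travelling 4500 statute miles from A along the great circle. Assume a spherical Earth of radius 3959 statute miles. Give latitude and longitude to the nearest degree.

Convert each endpoint to a unit vector on the sphere (x = cos φ cos λ, y = cos φ sin λ, z = sin φ).
The central angle between the endpoints is δ = arccos(p₁·p₂) ≈ 2.632 rad (150.8°). The total great-circle distance is δ·R ≈ 2.632 × 3959 ≈ 10421 mi, so the target fraction is f = 4500/10421 ≈ 0.432.
Interpolate at f ≈ 0.432 with slerp weights a = sin((1−f)δ)/sin δ ≈ 2.045, b = sin(fδ)/sin δ ≈ 1.860.
p = a·p₁ + b·p₂ ≈ (0.651, -0.624, -0.432); φ = arcsin(p_z) ≈ -25.58°, λ = atan2(p_y, p_x) ≈ -43.76°.

≈ lat 26°S, lon 44°W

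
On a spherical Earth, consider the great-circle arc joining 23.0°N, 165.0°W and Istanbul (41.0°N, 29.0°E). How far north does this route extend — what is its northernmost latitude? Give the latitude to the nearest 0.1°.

≈ 79.3°N

The great circle lies in the plane with unit normal n̂ = (p₁ × p₂)/|p₁ × p₂|.
Here n̂_z ≈ -0.185; the vertex latitude is φ_max = arccos|n̂_z| ≈ 79.3°.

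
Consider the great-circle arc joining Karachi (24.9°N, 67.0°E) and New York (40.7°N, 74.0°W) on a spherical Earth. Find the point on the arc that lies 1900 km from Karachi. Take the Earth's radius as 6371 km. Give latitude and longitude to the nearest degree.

Convert each endpoint to a unit vector on the sphere (x = cos φ cos λ, y = cos φ sin λ, z = sin φ).
The central angle between the endpoints is δ = arccos(p₁·p₂) ≈ 1.834 rad (105.1°). The total great-circle distance is δ·R ≈ 1.834 × 6371 ≈ 11682 km, so the target fraction is f = 1900/11682 ≈ 0.163.
Interpolate at f ≈ 0.163 with slerp weights a = sin((1−f)δ)/sin δ ≈ 1.035, b = sin(fδ)/sin δ ≈ 0.304.
p = a·p₁ + b·p₂ ≈ (0.430, 0.642, 0.634); φ = arcsin(p_z) ≈ 39.36°, λ = atan2(p_y, p_x) ≈ 56.18°.

≈ 39°N, 56°E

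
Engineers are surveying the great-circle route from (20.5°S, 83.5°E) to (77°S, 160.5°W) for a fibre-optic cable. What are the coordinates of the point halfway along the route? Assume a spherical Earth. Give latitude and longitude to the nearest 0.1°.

Convert each endpoint to a unit vector on the sphere (x = cos φ cos λ, y = cos φ sin λ, z = sin φ).
The central angle between the endpoints is δ = arccos(p₁·p₂) ≈ 1.319 rad (75.6°).
Interpolate at f = 1/2 with slerp weights a = sin((1−f)δ)/sin δ ≈ 0.633, b = sin(fδ)/sin δ ≈ 0.633.
p = a·p₁ + b·p₂ ≈ (-0.067, 0.541, -0.838); φ = arcsin(p_z) ≈ -56.94°, λ = atan2(p_y, p_x) ≈ 97.06°.

≈ (56.9°S, 97.1°E)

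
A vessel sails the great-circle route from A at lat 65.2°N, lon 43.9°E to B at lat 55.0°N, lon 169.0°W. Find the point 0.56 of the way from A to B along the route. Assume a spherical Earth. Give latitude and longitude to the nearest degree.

≈ lat 77°N, lon 159°E

Convert each endpoint to a unit vector on the sphere (x = cos φ cos λ, y = cos φ sin λ, z = sin φ).
The central angle between the endpoints is δ = arccos(p₁·p₂) ≈ 0.998 rad (57.2°).
Interpolate at f = 0.56 with slerp weights a = sin((1−f)δ)/sin δ ≈ 0.506, b = sin(fδ)/sin δ ≈ 0.631.
p = a·p₁ + b·p₂ ≈ (-0.202, 0.078, 0.976); φ = arcsin(p_z) ≈ 77.47°, λ = atan2(p_y, p_x) ≈ 158.90°.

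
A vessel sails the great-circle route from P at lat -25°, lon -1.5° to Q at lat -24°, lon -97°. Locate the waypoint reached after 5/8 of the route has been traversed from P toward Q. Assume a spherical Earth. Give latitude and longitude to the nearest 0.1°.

≈ lat -33.3°, lon -62.2°

Convert each endpoint to a unit vector on the sphere (x = cos φ cos λ, y = cos φ sin λ, z = sin φ).
The central angle between the endpoints is δ = arccos(p₁·p₂) ≈ 1.478 rad (84.7°).
Interpolate at f = 5/8 with slerp weights a = sin((1−f)δ)/sin δ ≈ 0.529, b = sin(fδ)/sin δ ≈ 0.801.
p = a·p₁ + b·p₂ ≈ (0.390, -0.739, -0.549); φ = arcsin(p_z) ≈ -33.32°, λ = atan2(p_y, p_x) ≈ -62.20°.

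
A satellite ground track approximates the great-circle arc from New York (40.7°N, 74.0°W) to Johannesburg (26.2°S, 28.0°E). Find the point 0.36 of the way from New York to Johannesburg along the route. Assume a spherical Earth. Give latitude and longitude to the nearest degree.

From cos δ = sin φ₁ sin φ₂ + cos φ₁ cos φ₂ cos Δλ, the central angle is δ ≈ 2.015 rad (115.4°).
Interpolate at f = 0.36 with slerp weights a = sin((1−f)δ)/sin δ ≈ 1.064, b = sin(fδ)/sin δ ≈ 0.734.
p = a·p₁ + b·p₂ ≈ (0.804, -0.466, 0.369); φ = arcsin(p_z) ≈ 21.68°, λ = atan2(p_y, p_x) ≈ -30.08°.

≈ (22°N, 30°W)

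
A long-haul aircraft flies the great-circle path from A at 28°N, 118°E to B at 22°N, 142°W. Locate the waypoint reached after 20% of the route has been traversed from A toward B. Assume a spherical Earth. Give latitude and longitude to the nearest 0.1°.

The haversine formula gives a central angle δ ≈ 1.537 rad (88.1°) between the endpoints.
Interpolate at f = 0.20 with slerp weights a = sin((1−f)δ)/sin δ ≈ 0.943, b = sin(fδ)/sin δ ≈ 0.303.
p = a·p₁ + b·p₂ ≈ (-0.612, 0.562, 0.556); φ = arcsin(p_z) ≈ 33.79°, λ = atan2(p_y, p_x) ≈ 137.43°.

≈ 33.8°N, 137.4°E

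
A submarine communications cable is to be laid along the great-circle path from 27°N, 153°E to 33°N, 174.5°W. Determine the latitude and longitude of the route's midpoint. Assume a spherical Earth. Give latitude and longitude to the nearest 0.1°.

≈ 31.0°N, 168.7°E

Convert each endpoint to a unit vector on the sphere (x = cos φ cos λ, y = cos φ sin λ, z = sin φ).
The central angle between the endpoints is δ = arccos(p₁·p₂) ≈ 0.500 rad (28.7°).
Interpolate at f = 1/2 with slerp weights a = sin((1−f)δ)/sin δ ≈ 0.516, b = sin(fδ)/sin δ ≈ 0.516.
p = a·p₁ + b·p₂ ≈ (-0.840, 0.167, 0.515); φ = arcsin(p_z) ≈ 31.02°, λ = atan2(p_y, p_x) ≈ 168.74°.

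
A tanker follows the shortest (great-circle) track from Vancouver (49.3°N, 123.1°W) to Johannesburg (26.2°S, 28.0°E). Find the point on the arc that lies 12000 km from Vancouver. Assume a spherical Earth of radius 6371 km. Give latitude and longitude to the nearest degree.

≈ 7°N, 5°E

Convert each endpoint to a unit vector on the sphere (x = cos φ cos λ, y = cos φ sin λ, z = sin φ).
The central angle between the endpoints is δ = arccos(p₁·p₂) ≈ 2.581 rad (147.9°). The total great-circle distance is δ·R ≈ 2.581 × 6371 ≈ 16444 km, so the target fraction is f = 12000/16444 ≈ 0.730.
Interpolate at f ≈ 0.730 with slerp weights a = sin((1−f)δ)/sin δ ≈ 1.208, b = sin(fδ)/sin δ ≈ 1.790.
p = a·p₁ + b·p₂ ≈ (0.988, 0.094, 0.126); φ = arcsin(p_z) ≈ 7.22°, λ = atan2(p_y, p_x) ≈ 5.43°.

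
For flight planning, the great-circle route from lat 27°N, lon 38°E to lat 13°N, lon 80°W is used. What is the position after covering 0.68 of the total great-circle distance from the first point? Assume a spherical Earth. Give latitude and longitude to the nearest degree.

Write both endpoints as unit vectors p₁, p₂ with components (cos φ cos λ, cos φ sin λ, sin φ).
The central angle between the endpoints is δ = arccos(p₁·p₂) ≈ 1.881 rad (107.8°).
Interpolate at f = 0.68 with slerp weights a = sin((1−f)δ)/sin δ ≈ 0.595, b = sin(fδ)/sin δ ≈ 1.006.
p = a·p₁ + b·p₂ ≈ (0.588, -0.639, 0.496); φ = arcsin(p_z) ≈ 29.75°, λ = atan2(p_y, p_x) ≈ -47.39°.

≈ lat 30°N, lon 47°W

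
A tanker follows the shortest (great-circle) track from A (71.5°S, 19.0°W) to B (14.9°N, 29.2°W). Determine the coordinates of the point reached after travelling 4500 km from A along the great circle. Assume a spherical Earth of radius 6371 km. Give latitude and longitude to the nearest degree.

≈ (31°S, 26°W)

Write both endpoints as unit vectors p₁, p₂ with components (cos φ cos λ, cos φ sin λ, sin φ).
The central angle between the endpoints is δ = arccos(p₁·p₂) ≈ 1.513 rad (86.7°). The total great-circle distance is δ·R ≈ 1.513 × 6371 ≈ 9638 km, so the target fraction is f = 4500/9638 ≈ 0.467.
Interpolate at f ≈ 0.467 with slerp weights a = sin((1−f)δ)/sin δ ≈ 0.723, b = sin(fδ)/sin δ ≈ 0.650.
p = a·p₁ + b·p₂ ≈ (0.765, -0.381, -0.519); φ = arcsin(p_z) ≈ -31.23°, λ = atan2(p_y, p_x) ≈ -26.48°.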